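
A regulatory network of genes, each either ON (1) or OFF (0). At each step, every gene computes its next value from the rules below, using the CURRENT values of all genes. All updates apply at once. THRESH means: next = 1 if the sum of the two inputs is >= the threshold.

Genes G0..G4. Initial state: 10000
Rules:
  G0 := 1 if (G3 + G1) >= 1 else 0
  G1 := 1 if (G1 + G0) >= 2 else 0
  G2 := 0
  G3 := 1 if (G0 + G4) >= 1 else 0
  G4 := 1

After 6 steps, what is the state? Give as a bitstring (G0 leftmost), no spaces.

Step 1: G0=(0+0>=1)=0 G1=(0+1>=2)=0 G2=0(const) G3=(1+0>=1)=1 G4=1(const) -> 00011
Step 2: G0=(1+0>=1)=1 G1=(0+0>=2)=0 G2=0(const) G3=(0+1>=1)=1 G4=1(const) -> 10011
Step 3: G0=(1+0>=1)=1 G1=(0+1>=2)=0 G2=0(const) G3=(1+1>=1)=1 G4=1(const) -> 10011
Step 4: G0=(1+0>=1)=1 G1=(0+1>=2)=0 G2=0(const) G3=(1+1>=1)=1 G4=1(const) -> 10011
Step 5: G0=(1+0>=1)=1 G1=(0+1>=2)=0 G2=0(const) G3=(1+1>=1)=1 G4=1(const) -> 10011
Step 6: G0=(1+0>=1)=1 G1=(0+1>=2)=0 G2=0(const) G3=(1+1>=1)=1 G4=1(const) -> 10011

10011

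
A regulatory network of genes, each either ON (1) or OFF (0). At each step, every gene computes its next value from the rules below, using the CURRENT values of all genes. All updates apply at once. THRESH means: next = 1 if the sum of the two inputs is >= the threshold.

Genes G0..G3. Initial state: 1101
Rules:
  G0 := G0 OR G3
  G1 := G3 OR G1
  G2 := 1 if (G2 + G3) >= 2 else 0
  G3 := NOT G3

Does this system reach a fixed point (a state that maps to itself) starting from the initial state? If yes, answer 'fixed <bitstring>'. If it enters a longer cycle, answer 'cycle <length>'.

Answer: cycle 2

Derivation:
Step 0: 1101
Step 1: G0=G0|G3=1|1=1 G1=G3|G1=1|1=1 G2=(0+1>=2)=0 G3=NOT G3=NOT 1=0 -> 1100
Step 2: G0=G0|G3=1|0=1 G1=G3|G1=0|1=1 G2=(0+0>=2)=0 G3=NOT G3=NOT 0=1 -> 1101
Cycle of length 2 starting at step 0 -> no fixed point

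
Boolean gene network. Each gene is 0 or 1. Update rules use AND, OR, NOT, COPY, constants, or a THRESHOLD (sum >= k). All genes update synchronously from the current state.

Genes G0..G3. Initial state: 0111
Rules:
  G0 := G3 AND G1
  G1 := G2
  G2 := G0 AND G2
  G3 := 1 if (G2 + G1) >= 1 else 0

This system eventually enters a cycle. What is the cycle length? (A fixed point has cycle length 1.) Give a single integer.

Step 0: 0111
Step 1: G0=G3&G1=1&1=1 G1=G2=1 G2=G0&G2=0&1=0 G3=(1+1>=1)=1 -> 1101
Step 2: G0=G3&G1=1&1=1 G1=G2=0 G2=G0&G2=1&0=0 G3=(0+1>=1)=1 -> 1001
Step 3: G0=G3&G1=1&0=0 G1=G2=0 G2=G0&G2=1&0=0 G3=(0+0>=1)=0 -> 0000
Step 4: G0=G3&G1=0&0=0 G1=G2=0 G2=G0&G2=0&0=0 G3=(0+0>=1)=0 -> 0000
State from step 4 equals state from step 3 -> cycle length 1

Answer: 1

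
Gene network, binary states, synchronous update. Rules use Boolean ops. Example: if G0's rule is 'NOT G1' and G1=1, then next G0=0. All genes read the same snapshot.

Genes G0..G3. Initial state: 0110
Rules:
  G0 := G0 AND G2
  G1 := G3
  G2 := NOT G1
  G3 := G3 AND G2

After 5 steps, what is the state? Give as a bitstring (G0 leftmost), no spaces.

Step 1: G0=G0&G2=0&1=0 G1=G3=0 G2=NOT G1=NOT 1=0 G3=G3&G2=0&1=0 -> 0000
Step 2: G0=G0&G2=0&0=0 G1=G3=0 G2=NOT G1=NOT 0=1 G3=G3&G2=0&0=0 -> 0010
Step 3: G0=G0&G2=0&1=0 G1=G3=0 G2=NOT G1=NOT 0=1 G3=G3&G2=0&1=0 -> 0010
Step 4: G0=G0&G2=0&1=0 G1=G3=0 G2=NOT G1=NOT 0=1 G3=G3&G2=0&1=0 -> 0010
Step 5: G0=G0&G2=0&1=0 G1=G3=0 G2=NOT G1=NOT 0=1 G3=G3&G2=0&1=0 -> 0010

0010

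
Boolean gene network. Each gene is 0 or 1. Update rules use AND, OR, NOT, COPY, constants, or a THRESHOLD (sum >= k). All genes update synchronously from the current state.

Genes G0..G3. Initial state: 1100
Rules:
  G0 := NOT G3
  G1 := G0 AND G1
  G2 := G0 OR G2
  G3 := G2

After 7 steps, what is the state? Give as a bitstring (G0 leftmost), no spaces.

Step 1: G0=NOT G3=NOT 0=1 G1=G0&G1=1&1=1 G2=G0|G2=1|0=1 G3=G2=0 -> 1110
Step 2: G0=NOT G3=NOT 0=1 G1=G0&G1=1&1=1 G2=G0|G2=1|1=1 G3=G2=1 -> 1111
Step 3: G0=NOT G3=NOT 1=0 G1=G0&G1=1&1=1 G2=G0|G2=1|1=1 G3=G2=1 -> 0111
Step 4: G0=NOT G3=NOT 1=0 G1=G0&G1=0&1=0 G2=G0|G2=0|1=1 G3=G2=1 -> 0011
Step 5: G0=NOT G3=NOT 1=0 G1=G0&G1=0&0=0 G2=G0|G2=0|1=1 G3=G2=1 -> 0011
Step 6: G0=NOT G3=NOT 1=0 G1=G0&G1=0&0=0 G2=G0|G2=0|1=1 G3=G2=1 -> 0011
Step 7: G0=NOT G3=NOT 1=0 G1=G0&G1=0&0=0 G2=G0|G2=0|1=1 G3=G2=1 -> 0011

0011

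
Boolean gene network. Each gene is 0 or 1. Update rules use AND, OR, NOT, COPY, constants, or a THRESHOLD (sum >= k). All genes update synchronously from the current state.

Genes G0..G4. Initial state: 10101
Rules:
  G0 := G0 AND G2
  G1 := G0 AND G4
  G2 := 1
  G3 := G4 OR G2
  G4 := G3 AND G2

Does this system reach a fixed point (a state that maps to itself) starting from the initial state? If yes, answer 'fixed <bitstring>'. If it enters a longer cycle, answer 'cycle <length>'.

Step 0: 10101
Step 1: G0=G0&G2=1&1=1 G1=G0&G4=1&1=1 G2=1(const) G3=G4|G2=1|1=1 G4=G3&G2=0&1=0 -> 11110
Step 2: G0=G0&G2=1&1=1 G1=G0&G4=1&0=0 G2=1(const) G3=G4|G2=0|1=1 G4=G3&G2=1&1=1 -> 10111
Step 3: G0=G0&G2=1&1=1 G1=G0&G4=1&1=1 G2=1(const) G3=G4|G2=1|1=1 G4=G3&G2=1&1=1 -> 11111
Step 4: G0=G0&G2=1&1=1 G1=G0&G4=1&1=1 G2=1(const) G3=G4|G2=1|1=1 G4=G3&G2=1&1=1 -> 11111
Fixed point reached at step 3: 11111

Answer: fixed 11111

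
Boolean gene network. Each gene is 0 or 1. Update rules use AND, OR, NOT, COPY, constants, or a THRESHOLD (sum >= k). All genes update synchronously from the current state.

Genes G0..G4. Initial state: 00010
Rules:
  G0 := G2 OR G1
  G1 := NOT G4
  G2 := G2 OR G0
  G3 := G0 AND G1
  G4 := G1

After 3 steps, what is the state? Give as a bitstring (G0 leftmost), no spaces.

Step 1: G0=G2|G1=0|0=0 G1=NOT G4=NOT 0=1 G2=G2|G0=0|0=0 G3=G0&G1=0&0=0 G4=G1=0 -> 01000
Step 2: G0=G2|G1=0|1=1 G1=NOT G4=NOT 0=1 G2=G2|G0=0|0=0 G3=G0&G1=0&1=0 G4=G1=1 -> 11001
Step 3: G0=G2|G1=0|1=1 G1=NOT G4=NOT 1=0 G2=G2|G0=0|1=1 G3=G0&G1=1&1=1 G4=G1=1 -> 10111

10111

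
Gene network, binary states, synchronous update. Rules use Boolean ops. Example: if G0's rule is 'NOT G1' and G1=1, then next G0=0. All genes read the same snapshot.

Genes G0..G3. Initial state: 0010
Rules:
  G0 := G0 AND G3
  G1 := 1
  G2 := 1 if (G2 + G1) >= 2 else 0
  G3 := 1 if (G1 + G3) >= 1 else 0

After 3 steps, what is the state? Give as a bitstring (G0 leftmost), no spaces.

Step 1: G0=G0&G3=0&0=0 G1=1(const) G2=(1+0>=2)=0 G3=(0+0>=1)=0 -> 0100
Step 2: G0=G0&G3=0&0=0 G1=1(const) G2=(0+1>=2)=0 G3=(1+0>=1)=1 -> 0101
Step 3: G0=G0&G3=0&1=0 G1=1(const) G2=(0+1>=2)=0 G3=(1+1>=1)=1 -> 0101

0101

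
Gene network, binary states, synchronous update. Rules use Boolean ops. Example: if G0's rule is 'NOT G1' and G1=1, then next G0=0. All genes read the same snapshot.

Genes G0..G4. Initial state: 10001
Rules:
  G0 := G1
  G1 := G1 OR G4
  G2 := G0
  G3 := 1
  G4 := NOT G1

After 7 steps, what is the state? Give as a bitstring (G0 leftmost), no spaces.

Step 1: G0=G1=0 G1=G1|G4=0|1=1 G2=G0=1 G3=1(const) G4=NOT G1=NOT 0=1 -> 01111
Step 2: G0=G1=1 G1=G1|G4=1|1=1 G2=G0=0 G3=1(const) G4=NOT G1=NOT 1=0 -> 11010
Step 3: G0=G1=1 G1=G1|G4=1|0=1 G2=G0=1 G3=1(const) G4=NOT G1=NOT 1=0 -> 11110
Step 4: G0=G1=1 G1=G1|G4=1|0=1 G2=G0=1 G3=1(const) G4=NOT G1=NOT 1=0 -> 11110
Step 5: G0=G1=1 G1=G1|G4=1|0=1 G2=G0=1 G3=1(const) G4=NOT G1=NOT 1=0 -> 11110
Step 6: G0=G1=1 G1=G1|G4=1|0=1 G2=G0=1 G3=1(const) G4=NOT G1=NOT 1=0 -> 11110
Step 7: G0=G1=1 G1=G1|G4=1|0=1 G2=G0=1 G3=1(const) G4=NOT G1=NOT 1=0 -> 11110

11110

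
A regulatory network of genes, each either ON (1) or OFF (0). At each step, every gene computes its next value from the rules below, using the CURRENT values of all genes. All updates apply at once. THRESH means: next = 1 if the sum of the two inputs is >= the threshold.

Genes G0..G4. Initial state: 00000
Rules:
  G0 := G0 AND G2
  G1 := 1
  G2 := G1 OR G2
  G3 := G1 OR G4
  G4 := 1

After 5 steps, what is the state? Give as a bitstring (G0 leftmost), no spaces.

Step 1: G0=G0&G2=0&0=0 G1=1(const) G2=G1|G2=0|0=0 G3=G1|G4=0|0=0 G4=1(const) -> 01001
Step 2: G0=G0&G2=0&0=0 G1=1(const) G2=G1|G2=1|0=1 G3=G1|G4=1|1=1 G4=1(const) -> 01111
Step 3: G0=G0&G2=0&1=0 G1=1(const) G2=G1|G2=1|1=1 G3=G1|G4=1|1=1 G4=1(const) -> 01111
Step 4: G0=G0&G2=0&1=0 G1=1(const) G2=G1|G2=1|1=1 G3=G1|G4=1|1=1 G4=1(const) -> 01111
Step 5: G0=G0&G2=0&1=0 G1=1(const) G2=G1|G2=1|1=1 G3=G1|G4=1|1=1 G4=1(const) -> 01111

01111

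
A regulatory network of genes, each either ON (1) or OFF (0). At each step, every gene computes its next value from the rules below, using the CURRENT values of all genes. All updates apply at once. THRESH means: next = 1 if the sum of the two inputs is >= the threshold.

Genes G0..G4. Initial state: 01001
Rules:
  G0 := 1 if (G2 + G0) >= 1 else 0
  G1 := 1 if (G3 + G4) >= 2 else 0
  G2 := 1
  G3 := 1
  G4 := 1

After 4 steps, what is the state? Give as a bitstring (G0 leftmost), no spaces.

Step 1: G0=(0+0>=1)=0 G1=(0+1>=2)=0 G2=1(const) G3=1(const) G4=1(const) -> 00111
Step 2: G0=(1+0>=1)=1 G1=(1+1>=2)=1 G2=1(const) G3=1(const) G4=1(const) -> 11111
Step 3: G0=(1+1>=1)=1 G1=(1+1>=2)=1 G2=1(const) G3=1(const) G4=1(const) -> 11111
Step 4: G0=(1+1>=1)=1 G1=(1+1>=2)=1 G2=1(const) G3=1(const) G4=1(const) -> 11111

11111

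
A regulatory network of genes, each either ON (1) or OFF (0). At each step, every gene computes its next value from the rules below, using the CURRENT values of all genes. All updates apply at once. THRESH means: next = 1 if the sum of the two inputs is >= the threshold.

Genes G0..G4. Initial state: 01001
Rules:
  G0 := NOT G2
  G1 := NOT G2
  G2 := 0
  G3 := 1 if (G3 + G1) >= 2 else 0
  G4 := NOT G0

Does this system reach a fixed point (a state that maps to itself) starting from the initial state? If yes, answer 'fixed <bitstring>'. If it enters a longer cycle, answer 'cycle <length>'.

Answer: fixed 11000

Derivation:
Step 0: 01001
Step 1: G0=NOT G2=NOT 0=1 G1=NOT G2=NOT 0=1 G2=0(const) G3=(0+1>=2)=0 G4=NOT G0=NOT 0=1 -> 11001
Step 2: G0=NOT G2=NOT 0=1 G1=NOT G2=NOT 0=1 G2=0(const) G3=(0+1>=2)=0 G4=NOT G0=NOT 1=0 -> 11000
Step 3: G0=NOT G2=NOT 0=1 G1=NOT G2=NOT 0=1 G2=0(const) G3=(0+1>=2)=0 G4=NOT G0=NOT 1=0 -> 11000
Fixed point reached at step 2: 11000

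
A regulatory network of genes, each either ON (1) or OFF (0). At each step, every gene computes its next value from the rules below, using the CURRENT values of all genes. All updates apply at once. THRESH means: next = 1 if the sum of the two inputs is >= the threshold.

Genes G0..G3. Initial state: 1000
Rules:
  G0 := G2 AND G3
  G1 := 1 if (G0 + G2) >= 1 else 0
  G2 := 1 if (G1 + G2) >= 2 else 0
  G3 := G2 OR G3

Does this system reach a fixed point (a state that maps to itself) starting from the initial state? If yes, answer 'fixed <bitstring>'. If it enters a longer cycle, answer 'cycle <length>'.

Answer: fixed 0000

Derivation:
Step 0: 1000
Step 1: G0=G2&G3=0&0=0 G1=(1+0>=1)=1 G2=(0+0>=2)=0 G3=G2|G3=0|0=0 -> 0100
Step 2: G0=G2&G3=0&0=0 G1=(0+0>=1)=0 G2=(1+0>=2)=0 G3=G2|G3=0|0=0 -> 0000
Step 3: G0=G2&G3=0&0=0 G1=(0+0>=1)=0 G2=(0+0>=2)=0 G3=G2|G3=0|0=0 -> 0000
Fixed point reached at step 2: 0000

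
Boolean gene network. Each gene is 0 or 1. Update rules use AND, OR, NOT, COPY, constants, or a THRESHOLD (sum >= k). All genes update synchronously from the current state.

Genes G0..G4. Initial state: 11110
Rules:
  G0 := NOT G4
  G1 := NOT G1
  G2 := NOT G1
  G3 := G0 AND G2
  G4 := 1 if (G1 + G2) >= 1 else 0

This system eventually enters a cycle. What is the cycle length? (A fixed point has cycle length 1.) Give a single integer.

Step 0: 11110
Step 1: G0=NOT G4=NOT 0=1 G1=NOT G1=NOT 1=0 G2=NOT G1=NOT 1=0 G3=G0&G2=1&1=1 G4=(1+1>=1)=1 -> 10011
Step 2: G0=NOT G4=NOT 1=0 G1=NOT G1=NOT 0=1 G2=NOT G1=NOT 0=1 G3=G0&G2=1&0=0 G4=(0+0>=1)=0 -> 01100
Step 3: G0=NOT G4=NOT 0=1 G1=NOT G1=NOT 1=0 G2=NOT G1=NOT 1=0 G3=G0&G2=0&1=0 G4=(1+1>=1)=1 -> 10001
Step 4: G0=NOT G4=NOT 1=0 G1=NOT G1=NOT 0=1 G2=NOT G1=NOT 0=1 G3=G0&G2=1&0=0 G4=(0+0>=1)=0 -> 01100
State from step 4 equals state from step 2 -> cycle length 2

Answer: 2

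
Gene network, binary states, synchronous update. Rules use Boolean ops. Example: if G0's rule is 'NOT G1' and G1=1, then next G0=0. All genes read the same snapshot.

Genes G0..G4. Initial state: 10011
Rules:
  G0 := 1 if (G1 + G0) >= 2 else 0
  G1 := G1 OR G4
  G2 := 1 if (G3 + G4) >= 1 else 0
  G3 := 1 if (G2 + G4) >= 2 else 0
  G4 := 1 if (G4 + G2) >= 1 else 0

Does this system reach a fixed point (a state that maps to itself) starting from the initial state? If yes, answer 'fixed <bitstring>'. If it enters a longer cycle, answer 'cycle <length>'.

Step 0: 10011
Step 1: G0=(0+1>=2)=0 G1=G1|G4=0|1=1 G2=(1+1>=1)=1 G3=(0+1>=2)=0 G4=(1+0>=1)=1 -> 01101
Step 2: G0=(1+0>=2)=0 G1=G1|G4=1|1=1 G2=(0+1>=1)=1 G3=(1+1>=2)=1 G4=(1+1>=1)=1 -> 01111
Step 3: G0=(1+0>=2)=0 G1=G1|G4=1|1=1 G2=(1+1>=1)=1 G3=(1+1>=2)=1 G4=(1+1>=1)=1 -> 01111
Fixed point reached at step 2: 01111

Answer: fixed 01111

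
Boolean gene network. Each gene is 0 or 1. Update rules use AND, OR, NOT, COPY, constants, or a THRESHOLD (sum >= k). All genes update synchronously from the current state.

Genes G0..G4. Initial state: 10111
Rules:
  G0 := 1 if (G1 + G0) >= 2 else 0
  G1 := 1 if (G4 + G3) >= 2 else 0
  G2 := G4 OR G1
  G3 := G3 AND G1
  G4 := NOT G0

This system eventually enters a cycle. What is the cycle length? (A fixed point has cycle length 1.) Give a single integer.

Answer: 1

Derivation:
Step 0: 10111
Step 1: G0=(0+1>=2)=0 G1=(1+1>=2)=1 G2=G4|G1=1|0=1 G3=G3&G1=1&0=0 G4=NOT G0=NOT 1=0 -> 01100
Step 2: G0=(1+0>=2)=0 G1=(0+0>=2)=0 G2=G4|G1=0|1=1 G3=G3&G1=0&1=0 G4=NOT G0=NOT 0=1 -> 00101
Step 3: G0=(0+0>=2)=0 G1=(1+0>=2)=0 G2=G4|G1=1|0=1 G3=G3&G1=0&0=0 G4=NOT G0=NOT 0=1 -> 00101
State from step 3 equals state from step 2 -> cycle length 1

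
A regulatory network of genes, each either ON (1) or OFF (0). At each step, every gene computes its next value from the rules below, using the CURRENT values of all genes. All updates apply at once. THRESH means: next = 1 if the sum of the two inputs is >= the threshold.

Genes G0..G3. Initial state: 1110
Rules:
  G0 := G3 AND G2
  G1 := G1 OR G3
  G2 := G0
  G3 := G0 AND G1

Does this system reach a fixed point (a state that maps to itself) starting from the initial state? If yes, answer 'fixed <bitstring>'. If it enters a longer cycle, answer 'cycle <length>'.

Step 0: 1110
Step 1: G0=G3&G2=0&1=0 G1=G1|G3=1|0=1 G2=G0=1 G3=G0&G1=1&1=1 -> 0111
Step 2: G0=G3&G2=1&1=1 G1=G1|G3=1|1=1 G2=G0=0 G3=G0&G1=0&1=0 -> 1100
Step 3: G0=G3&G2=0&0=0 G1=G1|G3=1|0=1 G2=G0=1 G3=G0&G1=1&1=1 -> 0111
Cycle of length 2 starting at step 1 -> no fixed point

Answer: cycle 2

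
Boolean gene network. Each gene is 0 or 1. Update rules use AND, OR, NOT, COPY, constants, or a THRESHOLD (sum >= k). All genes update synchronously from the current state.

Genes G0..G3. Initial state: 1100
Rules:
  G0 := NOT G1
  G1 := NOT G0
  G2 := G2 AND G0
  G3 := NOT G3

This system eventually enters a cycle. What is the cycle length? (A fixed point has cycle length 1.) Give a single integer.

Step 0: 1100
Step 1: G0=NOT G1=NOT 1=0 G1=NOT G0=NOT 1=0 G2=G2&G0=0&1=0 G3=NOT G3=NOT 0=1 -> 0001
Step 2: G0=NOT G1=NOT 0=1 G1=NOT G0=NOT 0=1 G2=G2&G0=0&0=0 G3=NOT G3=NOT 1=0 -> 1100
State from step 2 equals state from step 0 -> cycle length 2

Answer: 2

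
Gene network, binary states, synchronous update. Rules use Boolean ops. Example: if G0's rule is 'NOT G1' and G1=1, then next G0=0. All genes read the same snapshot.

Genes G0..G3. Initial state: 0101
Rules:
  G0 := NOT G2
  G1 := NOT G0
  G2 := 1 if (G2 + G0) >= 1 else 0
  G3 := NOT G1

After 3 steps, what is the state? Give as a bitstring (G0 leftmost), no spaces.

Step 1: G0=NOT G2=NOT 0=1 G1=NOT G0=NOT 0=1 G2=(0+0>=1)=0 G3=NOT G1=NOT 1=0 -> 1100
Step 2: G0=NOT G2=NOT 0=1 G1=NOT G0=NOT 1=0 G2=(0+1>=1)=1 G3=NOT G1=NOT 1=0 -> 1010
Step 3: G0=NOT G2=NOT 1=0 G1=NOT G0=NOT 1=0 G2=(1+1>=1)=1 G3=NOT G1=NOT 0=1 -> 0011

0011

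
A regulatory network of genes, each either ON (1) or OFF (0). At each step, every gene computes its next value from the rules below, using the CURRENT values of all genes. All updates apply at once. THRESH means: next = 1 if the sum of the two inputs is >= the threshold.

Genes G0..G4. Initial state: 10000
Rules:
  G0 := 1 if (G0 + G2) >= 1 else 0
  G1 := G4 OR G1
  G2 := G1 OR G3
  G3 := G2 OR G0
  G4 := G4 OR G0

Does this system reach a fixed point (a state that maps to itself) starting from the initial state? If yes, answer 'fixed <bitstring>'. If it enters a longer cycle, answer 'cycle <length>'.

Step 0: 10000
Step 1: G0=(1+0>=1)=1 G1=G4|G1=0|0=0 G2=G1|G3=0|0=0 G3=G2|G0=0|1=1 G4=G4|G0=0|1=1 -> 10011
Step 2: G0=(1+0>=1)=1 G1=G4|G1=1|0=1 G2=G1|G3=0|1=1 G3=G2|G0=0|1=1 G4=G4|G0=1|1=1 -> 11111
Step 3: G0=(1+1>=1)=1 G1=G4|G1=1|1=1 G2=G1|G3=1|1=1 G3=G2|G0=1|1=1 G4=G4|G0=1|1=1 -> 11111
Fixed point reached at step 2: 11111

Answer: fixed 11111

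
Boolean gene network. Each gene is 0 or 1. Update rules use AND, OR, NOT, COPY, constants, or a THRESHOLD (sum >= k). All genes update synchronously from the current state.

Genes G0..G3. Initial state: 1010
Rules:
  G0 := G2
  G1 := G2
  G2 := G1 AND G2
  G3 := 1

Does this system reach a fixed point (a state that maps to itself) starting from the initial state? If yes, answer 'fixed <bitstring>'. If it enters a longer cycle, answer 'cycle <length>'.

Step 0: 1010
Step 1: G0=G2=1 G1=G2=1 G2=G1&G2=0&1=0 G3=1(const) -> 1101
Step 2: G0=G2=0 G1=G2=0 G2=G1&G2=1&0=0 G3=1(const) -> 0001
Step 3: G0=G2=0 G1=G2=0 G2=G1&G2=0&0=0 G3=1(const) -> 0001
Fixed point reached at step 2: 0001

Answer: fixed 0001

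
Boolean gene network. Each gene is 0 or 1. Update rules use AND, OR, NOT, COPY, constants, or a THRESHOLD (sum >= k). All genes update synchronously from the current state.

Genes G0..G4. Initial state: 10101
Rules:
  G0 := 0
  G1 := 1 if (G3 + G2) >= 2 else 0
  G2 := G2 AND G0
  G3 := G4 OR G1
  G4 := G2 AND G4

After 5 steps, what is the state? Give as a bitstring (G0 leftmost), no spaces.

Step 1: G0=0(const) G1=(0+1>=2)=0 G2=G2&G0=1&1=1 G3=G4|G1=1|0=1 G4=G2&G4=1&1=1 -> 00111
Step 2: G0=0(const) G1=(1+1>=2)=1 G2=G2&G0=1&0=0 G3=G4|G1=1|0=1 G4=G2&G4=1&1=1 -> 01011
Step 3: G0=0(const) G1=(1+0>=2)=0 G2=G2&G0=0&0=0 G3=G4|G1=1|1=1 G4=G2&G4=0&1=0 -> 00010
Step 4: G0=0(const) G1=(1+0>=2)=0 G2=G2&G0=0&0=0 G3=G4|G1=0|0=0 G4=G2&G4=0&0=0 -> 00000
Step 5: G0=0(const) G1=(0+0>=2)=0 G2=G2&G0=0&0=0 G3=G4|G1=0|0=0 G4=G2&G4=0&0=0 -> 00000

00000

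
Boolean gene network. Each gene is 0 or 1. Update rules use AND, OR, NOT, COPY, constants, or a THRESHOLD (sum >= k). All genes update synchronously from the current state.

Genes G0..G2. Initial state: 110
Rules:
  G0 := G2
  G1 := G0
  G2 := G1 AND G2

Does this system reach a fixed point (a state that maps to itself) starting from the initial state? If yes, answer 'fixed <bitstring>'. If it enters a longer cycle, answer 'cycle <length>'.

Step 0: 110
Step 1: G0=G2=0 G1=G0=1 G2=G1&G2=1&0=0 -> 010
Step 2: G0=G2=0 G1=G0=0 G2=G1&G2=1&0=0 -> 000
Step 3: G0=G2=0 G1=G0=0 G2=G1&G2=0&0=0 -> 000
Fixed point reached at step 2: 000

Answer: fixed 000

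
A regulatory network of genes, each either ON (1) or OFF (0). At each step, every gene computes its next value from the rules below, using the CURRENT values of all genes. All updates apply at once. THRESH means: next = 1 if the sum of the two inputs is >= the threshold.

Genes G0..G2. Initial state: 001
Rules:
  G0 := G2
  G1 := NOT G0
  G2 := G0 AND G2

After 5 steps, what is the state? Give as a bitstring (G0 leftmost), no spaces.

Step 1: G0=G2=1 G1=NOT G0=NOT 0=1 G2=G0&G2=0&1=0 -> 110
Step 2: G0=G2=0 G1=NOT G0=NOT 1=0 G2=G0&G2=1&0=0 -> 000
Step 3: G0=G2=0 G1=NOT G0=NOT 0=1 G2=G0&G2=0&0=0 -> 010
Step 4: G0=G2=0 G1=NOT G0=NOT 0=1 G2=G0&G2=0&0=0 -> 010
Step 5: G0=G2=0 G1=NOT G0=NOT 0=1 G2=G0&G2=0&0=0 -> 010

010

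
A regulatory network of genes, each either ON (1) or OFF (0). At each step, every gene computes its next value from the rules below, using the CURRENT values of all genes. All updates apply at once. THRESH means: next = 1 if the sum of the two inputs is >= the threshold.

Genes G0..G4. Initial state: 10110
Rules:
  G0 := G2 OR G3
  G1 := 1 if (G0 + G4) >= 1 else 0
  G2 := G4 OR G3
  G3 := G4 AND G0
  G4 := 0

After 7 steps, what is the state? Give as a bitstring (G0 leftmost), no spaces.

Step 1: G0=G2|G3=1|1=1 G1=(1+0>=1)=1 G2=G4|G3=0|1=1 G3=G4&G0=0&1=0 G4=0(const) -> 11100
Step 2: G0=G2|G3=1|0=1 G1=(1+0>=1)=1 G2=G4|G3=0|0=0 G3=G4&G0=0&1=0 G4=0(const) -> 11000
Step 3: G0=G2|G3=0|0=0 G1=(1+0>=1)=1 G2=G4|G3=0|0=0 G3=G4&G0=0&1=0 G4=0(const) -> 01000
Step 4: G0=G2|G3=0|0=0 G1=(0+0>=1)=0 G2=G4|G3=0|0=0 G3=G4&G0=0&0=0 G4=0(const) -> 00000
Step 5: G0=G2|G3=0|0=0 G1=(0+0>=1)=0 G2=G4|G3=0|0=0 G3=G4&G0=0&0=0 G4=0(const) -> 00000
Step 6: G0=G2|G3=0|0=0 G1=(0+0>=1)=0 G2=G4|G3=0|0=0 G3=G4&G0=0&0=0 G4=0(const) -> 00000
Step 7: G0=G2|G3=0|0=0 G1=(0+0>=1)=0 G2=G4|G3=0|0=0 G3=G4&G0=0&0=0 G4=0(const) -> 00000

00000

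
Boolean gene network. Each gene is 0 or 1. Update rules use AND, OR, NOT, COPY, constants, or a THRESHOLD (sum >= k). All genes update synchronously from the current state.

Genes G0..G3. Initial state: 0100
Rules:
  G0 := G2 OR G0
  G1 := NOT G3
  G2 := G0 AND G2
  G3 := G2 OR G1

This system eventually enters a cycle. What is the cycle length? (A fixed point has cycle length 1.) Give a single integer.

Answer: 4

Derivation:
Step 0: 0100
Step 1: G0=G2|G0=0|0=0 G1=NOT G3=NOT 0=1 G2=G0&G2=0&0=0 G3=G2|G1=0|1=1 -> 0101
Step 2: G0=G2|G0=0|0=0 G1=NOT G3=NOT 1=0 G2=G0&G2=0&0=0 G3=G2|G1=0|1=1 -> 0001
Step 3: G0=G2|G0=0|0=0 G1=NOT G3=NOT 1=0 G2=G0&G2=0&0=0 G3=G2|G1=0|0=0 -> 0000
Step 4: G0=G2|G0=0|0=0 G1=NOT G3=NOT 0=1 G2=G0&G2=0&0=0 G3=G2|G1=0|0=0 -> 0100
State from step 4 equals state from step 0 -> cycle length 4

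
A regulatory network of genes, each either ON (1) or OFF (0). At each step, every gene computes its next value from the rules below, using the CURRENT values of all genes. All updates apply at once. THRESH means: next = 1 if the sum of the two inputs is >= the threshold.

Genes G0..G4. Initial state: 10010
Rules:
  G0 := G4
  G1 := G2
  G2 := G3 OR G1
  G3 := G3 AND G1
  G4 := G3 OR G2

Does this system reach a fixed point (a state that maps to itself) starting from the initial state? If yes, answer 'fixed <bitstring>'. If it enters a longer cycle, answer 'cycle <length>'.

Step 0: 10010
Step 1: G0=G4=0 G1=G2=0 G2=G3|G1=1|0=1 G3=G3&G1=1&0=0 G4=G3|G2=1|0=1 -> 00101
Step 2: G0=G4=1 G1=G2=1 G2=G3|G1=0|0=0 G3=G3&G1=0&0=0 G4=G3|G2=0|1=1 -> 11001
Step 3: G0=G4=1 G1=G2=0 G2=G3|G1=0|1=1 G3=G3&G1=0&1=0 G4=G3|G2=0|0=0 -> 10100
Step 4: G0=G4=0 G1=G2=1 G2=G3|G1=0|0=0 G3=G3&G1=0&0=0 G4=G3|G2=0|1=1 -> 01001
Step 5: G0=G4=1 G1=G2=0 G2=G3|G1=0|1=1 G3=G3&G1=0&1=0 G4=G3|G2=0|0=0 -> 10100
Cycle of length 2 starting at step 3 -> no fixed point

Answer: cycle 2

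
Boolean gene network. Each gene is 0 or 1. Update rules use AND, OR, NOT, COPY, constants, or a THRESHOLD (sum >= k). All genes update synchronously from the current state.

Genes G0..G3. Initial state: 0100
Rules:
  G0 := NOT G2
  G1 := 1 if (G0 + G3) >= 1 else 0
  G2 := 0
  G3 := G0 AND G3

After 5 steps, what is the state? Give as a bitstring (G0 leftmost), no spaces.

Step 1: G0=NOT G2=NOT 0=1 G1=(0+0>=1)=0 G2=0(const) G3=G0&G3=0&0=0 -> 1000
Step 2: G0=NOT G2=NOT 0=1 G1=(1+0>=1)=1 G2=0(const) G3=G0&G3=1&0=0 -> 1100
Step 3: G0=NOT G2=NOT 0=1 G1=(1+0>=1)=1 G2=0(const) G3=G0&G3=1&0=0 -> 1100
Step 4: G0=NOT G2=NOT 0=1 G1=(1+0>=1)=1 G2=0(const) G3=G0&G3=1&0=0 -> 1100
Step 5: G0=NOT G2=NOT 0=1 G1=(1+0>=1)=1 G2=0(const) G3=G0&G3=1&0=0 -> 1100

1100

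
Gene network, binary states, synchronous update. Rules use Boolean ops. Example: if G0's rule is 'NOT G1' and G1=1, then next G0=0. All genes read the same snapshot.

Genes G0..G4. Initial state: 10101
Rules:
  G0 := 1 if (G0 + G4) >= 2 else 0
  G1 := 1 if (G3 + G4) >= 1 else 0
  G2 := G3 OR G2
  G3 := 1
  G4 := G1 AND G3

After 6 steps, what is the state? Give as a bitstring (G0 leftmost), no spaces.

Step 1: G0=(1+1>=2)=1 G1=(0+1>=1)=1 G2=G3|G2=0|1=1 G3=1(const) G4=G1&G3=0&0=0 -> 11110
Step 2: G0=(1+0>=2)=0 G1=(1+0>=1)=1 G2=G3|G2=1|1=1 G3=1(const) G4=G1&G3=1&1=1 -> 01111
Step 3: G0=(0+1>=2)=0 G1=(1+1>=1)=1 G2=G3|G2=1|1=1 G3=1(const) G4=G1&G3=1&1=1 -> 01111
Step 4: G0=(0+1>=2)=0 G1=(1+1>=1)=1 G2=G3|G2=1|1=1 G3=1(const) G4=G1&G3=1&1=1 -> 01111
Step 5: G0=(0+1>=2)=0 G1=(1+1>=1)=1 G2=G3|G2=1|1=1 G3=1(const) G4=G1&G3=1&1=1 -> 01111
Step 6: G0=(0+1>=2)=0 G1=(1+1>=1)=1 G2=G3|G2=1|1=1 G3=1(const) G4=G1&G3=1&1=1 -> 01111

01111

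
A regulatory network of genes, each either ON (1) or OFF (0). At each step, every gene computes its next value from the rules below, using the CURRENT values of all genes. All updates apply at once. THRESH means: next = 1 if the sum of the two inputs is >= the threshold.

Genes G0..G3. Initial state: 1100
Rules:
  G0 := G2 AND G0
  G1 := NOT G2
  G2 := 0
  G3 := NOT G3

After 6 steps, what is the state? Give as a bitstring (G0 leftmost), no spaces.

Step 1: G0=G2&G0=0&1=0 G1=NOT G2=NOT 0=1 G2=0(const) G3=NOT G3=NOT 0=1 -> 0101
Step 2: G0=G2&G0=0&0=0 G1=NOT G2=NOT 0=1 G2=0(const) G3=NOT G3=NOT 1=0 -> 0100
Step 3: G0=G2&G0=0&0=0 G1=NOT G2=NOT 0=1 G2=0(const) G3=NOT G3=NOT 0=1 -> 0101
Step 4: G0=G2&G0=0&0=0 G1=NOT G2=NOT 0=1 G2=0(const) G3=NOT G3=NOT 1=0 -> 0100
Step 5: G0=G2&G0=0&0=0 G1=NOT G2=NOT 0=1 G2=0(const) G3=NOT G3=NOT 0=1 -> 0101
Step 6: G0=G2&G0=0&0=0 G1=NOT G2=NOT 0=1 G2=0(const) G3=NOT G3=NOT 1=0 -> 0100

0100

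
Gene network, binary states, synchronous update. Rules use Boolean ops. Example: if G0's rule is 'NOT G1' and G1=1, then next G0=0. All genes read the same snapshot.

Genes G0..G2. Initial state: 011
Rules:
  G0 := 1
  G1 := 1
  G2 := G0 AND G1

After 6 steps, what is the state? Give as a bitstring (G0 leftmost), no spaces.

Step 1: G0=1(const) G1=1(const) G2=G0&G1=0&1=0 -> 110
Step 2: G0=1(const) G1=1(const) G2=G0&G1=1&1=1 -> 111
Step 3: G0=1(const) G1=1(const) G2=G0&G1=1&1=1 -> 111
Step 4: G0=1(const) G1=1(const) G2=G0&G1=1&1=1 -> 111
Step 5: G0=1(const) G1=1(const) G2=G0&G1=1&1=1 -> 111
Step 6: G0=1(const) G1=1(const) G2=G0&G1=1&1=1 -> 111

111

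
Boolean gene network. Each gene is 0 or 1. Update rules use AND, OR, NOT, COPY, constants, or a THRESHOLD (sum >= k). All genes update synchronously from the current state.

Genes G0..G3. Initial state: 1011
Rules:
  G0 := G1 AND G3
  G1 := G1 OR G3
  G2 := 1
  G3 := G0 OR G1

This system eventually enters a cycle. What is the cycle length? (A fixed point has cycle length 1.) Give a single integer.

Step 0: 1011
Step 1: G0=G1&G3=0&1=0 G1=G1|G3=0|1=1 G2=1(const) G3=G0|G1=1|0=1 -> 0111
Step 2: G0=G1&G3=1&1=1 G1=G1|G3=1|1=1 G2=1(const) G3=G0|G1=0|1=1 -> 1111
Step 3: G0=G1&G3=1&1=1 G1=G1|G3=1|1=1 G2=1(const) G3=G0|G1=1|1=1 -> 1111
State from step 3 equals state from step 2 -> cycle length 1

Answer: 1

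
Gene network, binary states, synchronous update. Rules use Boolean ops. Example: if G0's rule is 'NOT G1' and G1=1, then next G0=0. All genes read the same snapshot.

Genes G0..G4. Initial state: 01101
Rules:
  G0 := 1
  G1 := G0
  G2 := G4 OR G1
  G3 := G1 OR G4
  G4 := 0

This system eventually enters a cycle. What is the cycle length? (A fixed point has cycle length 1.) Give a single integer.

Answer: 1

Derivation:
Step 0: 01101
Step 1: G0=1(const) G1=G0=0 G2=G4|G1=1|1=1 G3=G1|G4=1|1=1 G4=0(const) -> 10110
Step 2: G0=1(const) G1=G0=1 G2=G4|G1=0|0=0 G3=G1|G4=0|0=0 G4=0(const) -> 11000
Step 3: G0=1(const) G1=G0=1 G2=G4|G1=0|1=1 G3=G1|G4=1|0=1 G4=0(const) -> 11110
Step 4: G0=1(const) G1=G0=1 G2=G4|G1=0|1=1 G3=G1|G4=1|0=1 G4=0(const) -> 11110
State from step 4 equals state from step 3 -> cycle length 1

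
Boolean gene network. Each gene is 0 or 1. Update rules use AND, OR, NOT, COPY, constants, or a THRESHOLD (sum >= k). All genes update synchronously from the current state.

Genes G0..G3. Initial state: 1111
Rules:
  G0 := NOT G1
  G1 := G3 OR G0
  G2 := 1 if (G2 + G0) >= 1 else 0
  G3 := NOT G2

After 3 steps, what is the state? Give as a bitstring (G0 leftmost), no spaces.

Step 1: G0=NOT G1=NOT 1=0 G1=G3|G0=1|1=1 G2=(1+1>=1)=1 G3=NOT G2=NOT 1=0 -> 0110
Step 2: G0=NOT G1=NOT 1=0 G1=G3|G0=0|0=0 G2=(1+0>=1)=1 G3=NOT G2=NOT 1=0 -> 0010
Step 3: G0=NOT G1=NOT 0=1 G1=G3|G0=0|0=0 G2=(1+0>=1)=1 G3=NOT G2=NOT 1=0 -> 1010

1010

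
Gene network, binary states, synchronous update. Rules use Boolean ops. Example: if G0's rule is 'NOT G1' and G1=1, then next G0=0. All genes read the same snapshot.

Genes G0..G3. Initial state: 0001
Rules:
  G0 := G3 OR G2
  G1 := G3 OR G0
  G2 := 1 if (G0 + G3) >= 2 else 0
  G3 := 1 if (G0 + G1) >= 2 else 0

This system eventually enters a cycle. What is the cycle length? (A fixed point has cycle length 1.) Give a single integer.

Answer: 2

Derivation:
Step 0: 0001
Step 1: G0=G3|G2=1|0=1 G1=G3|G0=1|0=1 G2=(0+1>=2)=0 G3=(0+0>=2)=0 -> 1100
Step 2: G0=G3|G2=0|0=0 G1=G3|G0=0|1=1 G2=(1+0>=2)=0 G3=(1+1>=2)=1 -> 0101
Step 3: G0=G3|G2=1|0=1 G1=G3|G0=1|0=1 G2=(0+1>=2)=0 G3=(0+1>=2)=0 -> 1100
State from step 3 equals state from step 1 -> cycle length 2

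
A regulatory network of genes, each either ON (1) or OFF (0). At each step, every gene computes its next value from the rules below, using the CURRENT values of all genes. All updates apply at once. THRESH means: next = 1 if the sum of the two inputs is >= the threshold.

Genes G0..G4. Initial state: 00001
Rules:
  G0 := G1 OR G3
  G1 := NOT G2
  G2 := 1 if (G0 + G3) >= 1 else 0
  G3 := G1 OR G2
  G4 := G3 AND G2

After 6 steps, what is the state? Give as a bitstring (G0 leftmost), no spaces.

Step 1: G0=G1|G3=0|0=0 G1=NOT G2=NOT 0=1 G2=(0+0>=1)=0 G3=G1|G2=0|0=0 G4=G3&G2=0&0=0 -> 01000
Step 2: G0=G1|G3=1|0=1 G1=NOT G2=NOT 0=1 G2=(0+0>=1)=0 G3=G1|G2=1|0=1 G4=G3&G2=0&0=0 -> 11010
Step 3: G0=G1|G3=1|1=1 G1=NOT G2=NOT 0=1 G2=(1+1>=1)=1 G3=G1|G2=1|0=1 G4=G3&G2=1&0=0 -> 11110
Step 4: G0=G1|G3=1|1=1 G1=NOT G2=NOT 1=0 G2=(1+1>=1)=1 G3=G1|G2=1|1=1 G4=G3&G2=1&1=1 -> 10111
Step 5: G0=G1|G3=0|1=1 G1=NOT G2=NOT 1=0 G2=(1+1>=1)=1 G3=G1|G2=0|1=1 G4=G3&G2=1&1=1 -> 10111
Step 6: G0=G1|G3=0|1=1 G1=NOT G2=NOT 1=0 G2=(1+1>=1)=1 G3=G1|G2=0|1=1 G4=G3&G2=1&1=1 -> 10111

10111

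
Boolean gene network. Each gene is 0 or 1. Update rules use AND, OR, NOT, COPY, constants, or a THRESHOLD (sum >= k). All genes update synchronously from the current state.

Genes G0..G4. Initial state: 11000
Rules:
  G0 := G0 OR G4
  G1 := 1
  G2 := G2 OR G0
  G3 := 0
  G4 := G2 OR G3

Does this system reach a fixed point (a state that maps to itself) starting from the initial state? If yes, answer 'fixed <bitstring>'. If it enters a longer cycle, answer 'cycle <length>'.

Answer: fixed 11101

Derivation:
Step 0: 11000
Step 1: G0=G0|G4=1|0=1 G1=1(const) G2=G2|G0=0|1=1 G3=0(const) G4=G2|G3=0|0=0 -> 11100
Step 2: G0=G0|G4=1|0=1 G1=1(const) G2=G2|G0=1|1=1 G3=0(const) G4=G2|G3=1|0=1 -> 11101
Step 3: G0=G0|G4=1|1=1 G1=1(const) G2=G2|G0=1|1=1 G3=0(const) G4=G2|G3=1|0=1 -> 11101
Fixed point reached at step 2: 11101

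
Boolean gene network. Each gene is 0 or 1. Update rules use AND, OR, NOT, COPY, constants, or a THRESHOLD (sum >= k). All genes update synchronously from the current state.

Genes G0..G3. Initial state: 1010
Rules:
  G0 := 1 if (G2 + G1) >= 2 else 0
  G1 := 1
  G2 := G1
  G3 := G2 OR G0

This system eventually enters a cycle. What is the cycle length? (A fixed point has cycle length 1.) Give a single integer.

Step 0: 1010
Step 1: G0=(1+0>=2)=0 G1=1(const) G2=G1=0 G3=G2|G0=1|1=1 -> 0101
Step 2: G0=(0+1>=2)=0 G1=1(const) G2=G1=1 G3=G2|G0=0|0=0 -> 0110
Step 3: G0=(1+1>=2)=1 G1=1(const) G2=G1=1 G3=G2|G0=1|0=1 -> 1111
Step 4: G0=(1+1>=2)=1 G1=1(const) G2=G1=1 G3=G2|G0=1|1=1 -> 1111
State from step 4 equals state from step 3 -> cycle length 1

Answer: 1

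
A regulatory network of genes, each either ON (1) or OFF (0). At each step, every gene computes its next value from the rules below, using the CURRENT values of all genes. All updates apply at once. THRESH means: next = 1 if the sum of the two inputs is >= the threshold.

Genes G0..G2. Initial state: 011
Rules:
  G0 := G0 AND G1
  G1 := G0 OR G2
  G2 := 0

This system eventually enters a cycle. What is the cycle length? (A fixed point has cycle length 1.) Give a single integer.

Answer: 1

Derivation:
Step 0: 011
Step 1: G0=G0&G1=0&1=0 G1=G0|G2=0|1=1 G2=0(const) -> 010
Step 2: G0=G0&G1=0&1=0 G1=G0|G2=0|0=0 G2=0(const) -> 000
Step 3: G0=G0&G1=0&0=0 G1=G0|G2=0|0=0 G2=0(const) -> 000
State from step 3 equals state from step 2 -> cycle length 1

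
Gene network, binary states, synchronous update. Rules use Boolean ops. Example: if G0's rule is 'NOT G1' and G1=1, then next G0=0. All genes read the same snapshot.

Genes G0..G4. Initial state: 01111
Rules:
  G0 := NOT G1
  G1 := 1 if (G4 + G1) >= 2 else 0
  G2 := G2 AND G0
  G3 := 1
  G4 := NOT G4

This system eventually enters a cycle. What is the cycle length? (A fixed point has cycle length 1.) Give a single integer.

Step 0: 01111
Step 1: G0=NOT G1=NOT 1=0 G1=(1+1>=2)=1 G2=G2&G0=1&0=0 G3=1(const) G4=NOT G4=NOT 1=0 -> 01010
Step 2: G0=NOT G1=NOT 1=0 G1=(0+1>=2)=0 G2=G2&G0=0&0=0 G3=1(const) G4=NOT G4=NOT 0=1 -> 00011
Step 3: G0=NOT G1=NOT 0=1 G1=(1+0>=2)=0 G2=G2&G0=0&0=0 G3=1(const) G4=NOT G4=NOT 1=0 -> 10010
Step 4: G0=NOT G1=NOT 0=1 G1=(0+0>=2)=0 G2=G2&G0=0&1=0 G3=1(const) G4=NOT G4=NOT 0=1 -> 10011
Step 5: G0=NOT G1=NOT 0=1 G1=(1+0>=2)=0 G2=G2&G0=0&1=0 G3=1(const) G4=NOT G4=NOT 1=0 -> 10010
State from step 5 equals state from step 3 -> cycle length 2

Answer: 2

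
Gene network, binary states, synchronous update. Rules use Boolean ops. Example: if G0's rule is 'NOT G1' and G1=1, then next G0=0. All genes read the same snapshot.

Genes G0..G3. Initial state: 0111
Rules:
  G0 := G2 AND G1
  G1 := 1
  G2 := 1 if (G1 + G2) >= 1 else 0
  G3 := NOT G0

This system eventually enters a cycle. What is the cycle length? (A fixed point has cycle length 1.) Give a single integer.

Answer: 1

Derivation:
Step 0: 0111
Step 1: G0=G2&G1=1&1=1 G1=1(const) G2=(1+1>=1)=1 G3=NOT G0=NOT 0=1 -> 1111
Step 2: G0=G2&G1=1&1=1 G1=1(const) G2=(1+1>=1)=1 G3=NOT G0=NOT 1=0 -> 1110
Step 3: G0=G2&G1=1&1=1 G1=1(const) G2=(1+1>=1)=1 G3=NOT G0=NOT 1=0 -> 1110
State from step 3 equals state from step 2 -> cycle length 1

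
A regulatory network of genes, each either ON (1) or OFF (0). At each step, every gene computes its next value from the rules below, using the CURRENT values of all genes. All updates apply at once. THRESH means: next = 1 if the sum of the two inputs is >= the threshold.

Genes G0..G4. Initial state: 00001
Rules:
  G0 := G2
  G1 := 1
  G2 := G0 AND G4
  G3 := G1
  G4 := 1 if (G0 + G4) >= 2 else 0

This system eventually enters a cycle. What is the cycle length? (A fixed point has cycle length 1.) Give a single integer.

Answer: 1

Derivation:
Step 0: 00001
Step 1: G0=G2=0 G1=1(const) G2=G0&G4=0&1=0 G3=G1=0 G4=(0+1>=2)=0 -> 01000
Step 2: G0=G2=0 G1=1(const) G2=G0&G4=0&0=0 G3=G1=1 G4=(0+0>=2)=0 -> 01010
Step 3: G0=G2=0 G1=1(const) G2=G0&G4=0&0=0 G3=G1=1 G4=(0+0>=2)=0 -> 01010
State from step 3 equals state from step 2 -> cycle length 1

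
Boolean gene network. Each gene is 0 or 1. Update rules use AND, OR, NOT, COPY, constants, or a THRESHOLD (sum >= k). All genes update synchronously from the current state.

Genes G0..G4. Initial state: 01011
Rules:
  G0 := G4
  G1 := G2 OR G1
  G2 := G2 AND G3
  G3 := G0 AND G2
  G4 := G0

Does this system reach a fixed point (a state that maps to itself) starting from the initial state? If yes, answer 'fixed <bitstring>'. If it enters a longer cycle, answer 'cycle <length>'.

Step 0: 01011
Step 1: G0=G4=1 G1=G2|G1=0|1=1 G2=G2&G3=0&1=0 G3=G0&G2=0&0=0 G4=G0=0 -> 11000
Step 2: G0=G4=0 G1=G2|G1=0|1=1 G2=G2&G3=0&0=0 G3=G0&G2=1&0=0 G4=G0=1 -> 01001
Step 3: G0=G4=1 G1=G2|G1=0|1=1 G2=G2&G3=0&0=0 G3=G0&G2=0&0=0 G4=G0=0 -> 11000
Cycle of length 2 starting at step 1 -> no fixed point

Answer: cycle 2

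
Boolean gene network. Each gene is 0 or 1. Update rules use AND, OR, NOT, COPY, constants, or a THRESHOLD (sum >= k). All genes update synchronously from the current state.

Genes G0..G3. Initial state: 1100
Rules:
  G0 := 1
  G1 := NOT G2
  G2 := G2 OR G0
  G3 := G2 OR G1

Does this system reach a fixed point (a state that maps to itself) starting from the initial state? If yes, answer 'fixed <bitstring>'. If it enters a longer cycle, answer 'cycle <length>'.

Step 0: 1100
Step 1: G0=1(const) G1=NOT G2=NOT 0=1 G2=G2|G0=0|1=1 G3=G2|G1=0|1=1 -> 1111
Step 2: G0=1(const) G1=NOT G2=NOT 1=0 G2=G2|G0=1|1=1 G3=G2|G1=1|1=1 -> 1011
Step 3: G0=1(const) G1=NOT G2=NOT 1=0 G2=G2|G0=1|1=1 G3=G2|G1=1|0=1 -> 1011
Fixed point reached at step 2: 1011

Answer: fixed 1011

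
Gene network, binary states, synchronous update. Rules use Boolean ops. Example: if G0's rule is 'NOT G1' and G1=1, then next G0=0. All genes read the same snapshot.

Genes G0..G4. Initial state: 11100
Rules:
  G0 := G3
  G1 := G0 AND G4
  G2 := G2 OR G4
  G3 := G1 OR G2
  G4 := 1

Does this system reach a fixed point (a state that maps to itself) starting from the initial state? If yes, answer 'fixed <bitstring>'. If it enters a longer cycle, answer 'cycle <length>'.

Answer: fixed 11111

Derivation:
Step 0: 11100
Step 1: G0=G3=0 G1=G0&G4=1&0=0 G2=G2|G4=1|0=1 G3=G1|G2=1|1=1 G4=1(const) -> 00111
Step 2: G0=G3=1 G1=G0&G4=0&1=0 G2=G2|G4=1|1=1 G3=G1|G2=0|1=1 G4=1(const) -> 10111
Step 3: G0=G3=1 G1=G0&G4=1&1=1 G2=G2|G4=1|1=1 G3=G1|G2=0|1=1 G4=1(const) -> 11111
Step 4: G0=G3=1 G1=G0&G4=1&1=1 G2=G2|G4=1|1=1 G3=G1|G2=1|1=1 G4=1(const) -> 11111
Fixed point reached at step 3: 11111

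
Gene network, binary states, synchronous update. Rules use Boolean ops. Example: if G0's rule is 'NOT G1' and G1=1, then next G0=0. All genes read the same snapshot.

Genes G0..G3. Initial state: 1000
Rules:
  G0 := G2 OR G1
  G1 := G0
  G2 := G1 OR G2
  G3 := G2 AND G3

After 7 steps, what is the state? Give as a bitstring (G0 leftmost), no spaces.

Step 1: G0=G2|G1=0|0=0 G1=G0=1 G2=G1|G2=0|0=0 G3=G2&G3=0&0=0 -> 0100
Step 2: G0=G2|G1=0|1=1 G1=G0=0 G2=G1|G2=1|0=1 G3=G2&G3=0&0=0 -> 1010
Step 3: G0=G2|G1=1|0=1 G1=G0=1 G2=G1|G2=0|1=1 G3=G2&G3=1&0=0 -> 1110
Step 4: G0=G2|G1=1|1=1 G1=G0=1 G2=G1|G2=1|1=1 G3=G2&G3=1&0=0 -> 1110
Step 5: G0=G2|G1=1|1=1 G1=G0=1 G2=G1|G2=1|1=1 G3=G2&G3=1&0=0 -> 1110
Step 6: G0=G2|G1=1|1=1 G1=G0=1 G2=G1|G2=1|1=1 G3=G2&G3=1&0=0 -> 1110
Step 7: G0=G2|G1=1|1=1 G1=G0=1 G2=G1|G2=1|1=1 G3=G2&G3=1&0=0 -> 1110

1110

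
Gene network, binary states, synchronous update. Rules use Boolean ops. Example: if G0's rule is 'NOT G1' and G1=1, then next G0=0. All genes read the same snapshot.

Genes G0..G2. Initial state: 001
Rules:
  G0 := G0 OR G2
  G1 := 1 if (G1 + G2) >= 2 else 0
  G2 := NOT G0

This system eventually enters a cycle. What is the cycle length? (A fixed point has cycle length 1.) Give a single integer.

Answer: 1

Derivation:
Step 0: 001
Step 1: G0=G0|G2=0|1=1 G1=(0+1>=2)=0 G2=NOT G0=NOT 0=1 -> 101
Step 2: G0=G0|G2=1|1=1 G1=(0+1>=2)=0 G2=NOT G0=NOT 1=0 -> 100
Step 3: G0=G0|G2=1|0=1 G1=(0+0>=2)=0 G2=NOT G0=NOT 1=0 -> 100
State from step 3 equals state from step 2 -> cycle length 1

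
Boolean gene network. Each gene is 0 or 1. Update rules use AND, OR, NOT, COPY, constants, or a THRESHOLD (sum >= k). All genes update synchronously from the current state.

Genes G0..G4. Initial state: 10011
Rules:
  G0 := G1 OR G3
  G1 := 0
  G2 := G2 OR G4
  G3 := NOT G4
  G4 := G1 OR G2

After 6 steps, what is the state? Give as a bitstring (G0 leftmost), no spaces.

Step 1: G0=G1|G3=0|1=1 G1=0(const) G2=G2|G4=0|1=1 G3=NOT G4=NOT 1=0 G4=G1|G2=0|0=0 -> 10100
Step 2: G0=G1|G3=0|0=0 G1=0(const) G2=G2|G4=1|0=1 G3=NOT G4=NOT 0=1 G4=G1|G2=0|1=1 -> 00111
Step 3: G0=G1|G3=0|1=1 G1=0(const) G2=G2|G4=1|1=1 G3=NOT G4=NOT 1=0 G4=G1|G2=0|1=1 -> 10101
Step 4: G0=G1|G3=0|0=0 G1=0(const) G2=G2|G4=1|1=1 G3=NOT G4=NOT 1=0 G4=G1|G2=0|1=1 -> 00101
Step 5: G0=G1|G3=0|0=0 G1=0(const) G2=G2|G4=1|1=1 G3=NOT G4=NOT 1=0 G4=G1|G2=0|1=1 -> 00101
Step 6: G0=G1|G3=0|0=0 G1=0(const) G2=G2|G4=1|1=1 G3=NOT G4=NOT 1=0 G4=G1|G2=0|1=1 -> 00101

00101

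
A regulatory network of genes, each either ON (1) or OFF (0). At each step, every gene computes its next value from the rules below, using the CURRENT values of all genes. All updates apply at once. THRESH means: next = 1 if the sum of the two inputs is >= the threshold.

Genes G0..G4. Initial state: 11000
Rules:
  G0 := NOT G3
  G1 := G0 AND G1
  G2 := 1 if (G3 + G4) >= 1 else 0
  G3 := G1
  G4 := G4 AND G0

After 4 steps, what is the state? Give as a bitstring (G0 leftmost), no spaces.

Step 1: G0=NOT G3=NOT 0=1 G1=G0&G1=1&1=1 G2=(0+0>=1)=0 G3=G1=1 G4=G4&G0=0&1=0 -> 11010
Step 2: G0=NOT G3=NOT 1=0 G1=G0&G1=1&1=1 G2=(1+0>=1)=1 G3=G1=1 G4=G4&G0=0&1=0 -> 01110
Step 3: G0=NOT G3=NOT 1=0 G1=G0&G1=0&1=0 G2=(1+0>=1)=1 G3=G1=1 G4=G4&G0=0&0=0 -> 00110
Step 4: G0=NOT G3=NOT 1=0 G1=G0&G1=0&0=0 G2=(1+0>=1)=1 G3=G1=0 G4=G4&G0=0&0=0 -> 00100

00100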